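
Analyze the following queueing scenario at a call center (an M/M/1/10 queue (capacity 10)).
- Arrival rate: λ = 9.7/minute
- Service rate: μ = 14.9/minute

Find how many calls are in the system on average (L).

ρ = λ/μ = 9.7/14.9 = 0.65101
P₀ = (1-ρ)/(1-ρ^(K+1)) = (1-0.65101)/(1-0.65101^11) = 0.3490/0.9911 = 0.3521
P_K = P₀×ρ^K = 0.35212 × 0.65101^10 = 0.35212 × 0.013673 = 0.004815
L = ρ[1 - (K+1)ρ^K + Kρ^(K+1)] / [(1-ρ)(1-ρ^(K+1))]
L = 0.65101 × (1 - 11×0.013673 + 10×0.0089015) / ((1 - 0.65101) × (1 - 0.0089015)) = 1.7666 calls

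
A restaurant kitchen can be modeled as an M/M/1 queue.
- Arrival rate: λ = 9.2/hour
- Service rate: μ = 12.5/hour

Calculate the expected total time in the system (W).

First, compute utilization: ρ = λ/μ = 9.2/12.5 = 0.7360
For M/M/1: W = 1/(μ-λ)
W = 1/(12.5-9.2) = 1/3.30
W = 0.3030 hours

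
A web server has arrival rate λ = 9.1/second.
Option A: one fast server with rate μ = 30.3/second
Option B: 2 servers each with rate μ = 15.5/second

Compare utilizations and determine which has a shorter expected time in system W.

Option A: single server μ = 30.3 (M/M/1)
  ρ_A = 9.1/30.3 = 0.3003
  W_A = 1/(μ-λ) = 1/(30.3-9.1) = 1/21.20 = 0.04717

Option B: 2 servers μ = 15.5 (M/M/2)
  ρ_B = λ/(cμ) = 9.1/(2×15.5) = 0.2935
  Offered load a = λ/μ = cρ = 9.1/15.5 = 0.5871
  P₀ = [ Σₙ₌₀^1 aⁿ/n! + a^2/(2!(1-ρ)) ]⁻¹
  Σ = a^0/0! + a^1/1! = 1.0000 + 0.5871 = 1.5871
  a^2/(2!(1-ρ)) = 0.34468/(2 × 0.70645) = 0.2440
  P₀ = 1/(1.5871 + 0.2440) = 0.5461
  Lq = P₀·a^2·ρ / (2!(1-ρ)²) = 0.54613 × 0.34468 × 0.29355 / (2 × 0.49907) = 0.05536
  Wq_B = Lq/λ = 0.05536/9.1 = 0.006084
  W_B = Wq_B + 1/μ = 0.006084 + 0.06452 = 0.07060

Since W_A = 0.04717 < W_B = 0.07060, Option A (single fast server) has the shorter time in system.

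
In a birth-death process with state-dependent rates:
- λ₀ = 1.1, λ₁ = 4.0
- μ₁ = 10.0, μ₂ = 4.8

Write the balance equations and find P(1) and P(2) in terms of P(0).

Balance equations:
State 0: λ₀P₀ = μ₁P₁ → P₁ = (λ₀/μ₁)P₀ = (1.1/10.0)P₀ = 0.1100P₀
State 1: P₂ = (λ₀λ₁)/(μ₁μ₂)P₀ = (1.1×4.0)/(10.0×4.8)P₀ = 0.09167P₀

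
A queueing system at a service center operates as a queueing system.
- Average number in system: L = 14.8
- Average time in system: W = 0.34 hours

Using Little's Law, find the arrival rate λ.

Little's Law: L = λW, so λ = L/W
λ = 14.8/0.34 = 43.5294 customers/hour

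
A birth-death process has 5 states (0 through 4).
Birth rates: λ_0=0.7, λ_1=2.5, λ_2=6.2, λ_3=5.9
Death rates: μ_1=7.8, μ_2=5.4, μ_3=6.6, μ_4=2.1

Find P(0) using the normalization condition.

Ratios P(n)/P(0) = (λ₀···λₙ₋₁)/(μ₁···μₙ):
P(1)/P(0) = (0.7)/(7.8) = 0.089744
P(2)/P(0) = (0.7×2.5)/(7.8×5.4) = 0.041548
P(3)/P(0) = (0.7×2.5×6.2)/(7.8×5.4×6.6) = 0.039030
P(4)/P(0) = (0.7×2.5×6.2×5.9)/(7.8×5.4×6.6×2.1) = 0.10966

Normalization: ∑ P(n) = 1
P(0) × (1.0000 + 0.089744 + 0.041548 + 0.039030 + 0.10966) = 1
P(0) × 1.27998 = 1
P(0) = 1/1.27998 = 0.7813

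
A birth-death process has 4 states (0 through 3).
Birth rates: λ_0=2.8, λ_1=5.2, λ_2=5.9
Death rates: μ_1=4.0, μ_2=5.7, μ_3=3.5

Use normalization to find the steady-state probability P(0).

Ratios P(n)/P(0) = (λ₀···λₙ₋₁)/(μ₁···μₙ):
P(1)/P(0) = (2.8)/(4.0) = 0.7000
P(2)/P(0) = (2.8×5.2)/(4.0×5.7) = 0.6386
P(3)/P(0) = (2.8×5.2×5.9)/(4.0×5.7×3.5) = 1.0765

Normalization: ∑ P(n) = 1
P(0) × (1.0000 + 0.7000 + 0.6386 + 1.0765) = 1
P(0) × 3.4151 = 1
P(0) = 1/3.4151 = 0.2928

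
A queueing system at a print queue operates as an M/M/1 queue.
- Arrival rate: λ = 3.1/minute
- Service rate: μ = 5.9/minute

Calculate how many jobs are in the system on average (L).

ρ = λ/μ = 3.1/5.9 = 0.5254
For M/M/1: L = λ/(μ-λ)
L = 3.1/(5.9-3.1) = 3.1/2.80
L = 1.1071 jobs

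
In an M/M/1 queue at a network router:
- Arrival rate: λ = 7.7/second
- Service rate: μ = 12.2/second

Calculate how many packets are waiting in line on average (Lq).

ρ = λ/μ = 7.7/12.2 = 0.6311
For M/M/1: Lq = λ²/(μ(μ-λ))
Lq = 59.29/(12.2 × 4.50)
Lq = 1.0800 packets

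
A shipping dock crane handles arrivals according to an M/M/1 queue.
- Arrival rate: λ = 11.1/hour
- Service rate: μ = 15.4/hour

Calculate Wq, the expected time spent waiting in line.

First, compute utilization: ρ = λ/μ = 11.1/15.4 = 0.7208
For M/M/1: Wq = λ/(μ(μ-λ))
Wq = 11.1/(15.4 × (15.4-11.1))
Wq = 11.1/(15.4 × 4.30)
Wq = 0.1676 hours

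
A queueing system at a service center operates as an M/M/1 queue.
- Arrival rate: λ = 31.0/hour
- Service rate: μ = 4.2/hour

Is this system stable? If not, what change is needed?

Stability requires ρ = λ/(cμ) < 1
ρ = 31.0/(1 × 4.2) = 31.0/4.20 = 7.3810
Since 7.3810 ≥ 1, the system is UNSTABLE.
Queue grows without bound. Need μ > λ = 31.0.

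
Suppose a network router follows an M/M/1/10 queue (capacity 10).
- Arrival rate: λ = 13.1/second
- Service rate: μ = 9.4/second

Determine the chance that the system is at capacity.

ρ = λ/μ = 13.1/9.4 = 1.39362
P₀ = (1-ρ)/(1-ρ^(K+1)) = (1-1.39362)/(1-1.39362^11) = -0.3936/-37.5113 = 0.01049
P_K = P₀×ρ^K = 0.010493 × 1.39362^10 = 0.010493 × 27.6340 = 0.2900
Blocking probability = 29.00%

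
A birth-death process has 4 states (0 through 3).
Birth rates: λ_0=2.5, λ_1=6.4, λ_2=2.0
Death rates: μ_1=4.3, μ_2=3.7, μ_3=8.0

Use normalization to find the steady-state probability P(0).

Ratios P(n)/P(0) = (λ₀···λₙ₋₁)/(μ₁···μₙ):
P(1)/P(0) = (2.5)/(4.3) = 0.5814
P(2)/P(0) = (2.5×6.4)/(4.3×3.7) = 1.0057
P(3)/P(0) = (2.5×6.4×2.0)/(4.3×3.7×8.0) = 0.2514

Normalization: ∑ P(n) = 1
P(0) × (1.0000 + 0.5814 + 1.0057 + 0.2514) = 1
P(0) × 2.8385 = 1
P(0) = 1/2.8385 = 0.3523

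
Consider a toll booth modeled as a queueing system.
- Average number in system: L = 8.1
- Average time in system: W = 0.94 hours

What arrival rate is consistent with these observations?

Little's Law: L = λW, so λ = L/W
λ = 8.1/0.94 = 8.6170 vehicles/hour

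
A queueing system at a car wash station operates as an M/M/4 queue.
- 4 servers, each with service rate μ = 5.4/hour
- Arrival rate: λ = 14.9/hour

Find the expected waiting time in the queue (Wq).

Traffic intensity: ρ = λ/(cμ) = 14.9/(4×5.4) = 0.6898
Since ρ = 0.6898 < 1, system is stable.
Offered load a = λ/μ = cρ = 14.9/5.4 = 2.7593
P₀ = [ Σₙ₌₀^3 aⁿ/n! + a^4/(4!(1-ρ)) ]⁻¹
Σ = a^0/0! + a^1/1! + a^2/2! + a^3/3! = 1.00000 + 2.75926 + 3.80676 + 3.50128 = 11.0673
a^4/(4!(1-ρ)) = 57.9656/(24 × 0.310185) = 7.7864
P₀ = 1/(11.0673 + 7.7864) = 0.05304
Lq = P₀·a^4·ρ / (4!(1-ρ)²) = 0.053040 × 57.9656 × 0.68981 / (24 × 0.096215) = 0.9184
Wq = Lq/λ = 0.9184/14.9 = 0.06164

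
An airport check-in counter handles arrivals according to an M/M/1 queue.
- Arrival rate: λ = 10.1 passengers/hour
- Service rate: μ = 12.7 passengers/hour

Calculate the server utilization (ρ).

Server utilization: ρ = λ/μ
ρ = 10.1/12.7 = 0.7953
The server is busy 79.53% of the time.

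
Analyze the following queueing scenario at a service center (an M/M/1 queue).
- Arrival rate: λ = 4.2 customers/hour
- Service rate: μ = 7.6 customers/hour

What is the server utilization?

Server utilization: ρ = λ/μ
ρ = 4.2/7.6 = 0.5526
The server is busy 55.26% of the time.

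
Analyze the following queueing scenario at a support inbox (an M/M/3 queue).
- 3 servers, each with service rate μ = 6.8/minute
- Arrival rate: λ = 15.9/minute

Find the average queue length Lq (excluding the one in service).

Traffic intensity: ρ = λ/(cμ) = 15.9/(3×6.8) = 0.7794
Since ρ = 0.7794 < 1, system is stable.
Offered load a = λ/μ = cρ = 15.9/6.8 = 2.3382
P₀ = [ Σₙ₌₀^2 aⁿ/n! + a^3/(3!(1-ρ)) ]⁻¹
Σ = a^0/0! + a^1/1! + a^2/2! = 1.0000 + 2.3382 + 2.7337 = 6.0719
a^3/(3!(1-ρ)) = 12.7839/(6 × 0.220588) = 9.6590
P₀ = 1/(6.0719 + 9.6590) = 0.06357
Lq = P₀·a^3·ρ / (3!(1-ρ)²) = 0.06357 × 12.7839 × 0.7794 / (6 × 0.04866) = 2.1695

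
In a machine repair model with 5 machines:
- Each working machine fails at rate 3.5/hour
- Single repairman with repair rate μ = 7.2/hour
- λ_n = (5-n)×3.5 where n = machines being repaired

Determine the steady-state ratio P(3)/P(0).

P(3)/P(0) = ∏_{i=0}^{3-1} λ_i/μ_{i+1}
= (5-0)×3.5/7.2 × (5-1)×3.5/7.2 × (5-2)×3.5/7.2
= 6.8922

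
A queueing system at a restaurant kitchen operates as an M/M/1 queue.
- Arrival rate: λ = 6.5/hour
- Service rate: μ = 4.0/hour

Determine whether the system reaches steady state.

Stability requires ρ = λ/(cμ) < 1
ρ = 6.5/(1 × 4.0) = 6.5/4.00 = 1.6250
Since 1.6250 ≥ 1, the system is UNSTABLE.
Queue grows without bound. Need μ > λ = 6.5.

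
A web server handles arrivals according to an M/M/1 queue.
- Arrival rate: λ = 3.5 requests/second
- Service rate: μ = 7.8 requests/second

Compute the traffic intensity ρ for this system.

Server utilization: ρ = λ/μ
ρ = 3.5/7.8 = 0.4487
The server is busy 44.87% of the time.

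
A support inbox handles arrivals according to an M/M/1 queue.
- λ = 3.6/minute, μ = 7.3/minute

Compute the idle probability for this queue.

ρ = λ/μ = 3.6/7.3 = 0.4932
P(0) = 1 - ρ = 1 - 0.4932 = 0.5068
The server is idle 50.68% of the time.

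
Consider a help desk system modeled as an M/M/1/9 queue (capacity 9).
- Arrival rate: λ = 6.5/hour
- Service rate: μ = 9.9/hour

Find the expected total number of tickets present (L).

ρ = λ/μ = 6.5/9.9 = 0.656566
P₀ = (1-ρ)/(1-ρ^(K+1)) = (1-0.656566)/(1-0.656566^10) = 0.3434/0.9851 = 0.3486
P_K = P₀×ρ^K = 0.34862 × 0.656566^9 = 0.34862 × 0.022673 = 0.007904
L = ρ[1 - (K+1)ρ^K + Kρ^(K+1)] / [(1-ρ)(1-ρ^(K+1))]
L = 0.656566 × (1 - 10×0.0226728 + 9×0.0148862) / ((1 - 0.656566) × (1 - 0.0148862)) = 1.7607 tickets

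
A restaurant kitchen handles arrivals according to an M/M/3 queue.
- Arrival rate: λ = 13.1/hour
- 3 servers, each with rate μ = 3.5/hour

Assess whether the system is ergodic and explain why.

Stability requires ρ = λ/(cμ) < 1
ρ = 13.1/(3 × 3.5) = 13.1/10.50 = 1.2476
Since 1.2476 ≥ 1, the system is UNSTABLE.
Need c > λ/μ = 13.1/3.5 = 3.74.
Minimum servers needed: c = 4.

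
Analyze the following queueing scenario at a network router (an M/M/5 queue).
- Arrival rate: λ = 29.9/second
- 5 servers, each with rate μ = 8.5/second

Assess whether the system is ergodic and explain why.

Stability requires ρ = λ/(cμ) < 1
ρ = 29.9/(5 × 8.5) = 29.9/42.50 = 0.7035
Since 0.7035 < 1, the system is STABLE.
The servers are busy 70.35% of the time.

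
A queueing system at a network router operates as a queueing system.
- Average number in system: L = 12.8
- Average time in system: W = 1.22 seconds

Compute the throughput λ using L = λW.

Little's Law: L = λW, so λ = L/W
λ = 12.8/1.22 = 10.4918 packets/second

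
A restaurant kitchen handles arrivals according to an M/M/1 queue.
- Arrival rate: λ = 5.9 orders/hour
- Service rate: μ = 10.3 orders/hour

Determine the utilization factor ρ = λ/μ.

Server utilization: ρ = λ/μ
ρ = 5.9/10.3 = 0.5728
The server is busy 57.28% of the time.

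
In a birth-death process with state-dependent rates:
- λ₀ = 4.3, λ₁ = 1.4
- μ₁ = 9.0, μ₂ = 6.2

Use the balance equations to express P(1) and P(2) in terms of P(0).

Balance equations:
State 0: λ₀P₀ = μ₁P₁ → P₁ = (λ₀/μ₁)P₀ = (4.3/9.0)P₀ = 0.4778P₀
State 1: P₂ = (λ₀λ₁)/(μ₁μ₂)P₀ = (4.3×1.4)/(9.0×6.2)P₀ = 0.1079P₀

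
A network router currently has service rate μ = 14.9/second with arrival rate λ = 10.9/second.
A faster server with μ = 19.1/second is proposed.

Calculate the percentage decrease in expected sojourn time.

System 1: ρ₁ = 10.9/14.9 = 0.7315, W₁ = 1/(14.9-10.9) = 0.25000
System 2: ρ₂ = 10.9/19.1 = 0.5707, W₂ = 1/(19.1-10.9) = 0.12195
Improvement: (W₁-W₂)/W₁ = (0.25000-0.12195)/0.25000 = 51.22%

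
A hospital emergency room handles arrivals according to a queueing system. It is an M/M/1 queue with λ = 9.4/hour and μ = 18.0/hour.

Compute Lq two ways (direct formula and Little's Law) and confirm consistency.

Method 1 (direct): Lq = λ²/(μ(μ-λ)) = 88.36/(18.0 × 8.60) = 0.5708

Method 2 (Little's Law):
W = 1/(μ-λ) = 1/8.60 = 0.11628
Wq = W - 1/μ = 0.11628 - 0.055556 = 0.06072
Lq = λWq = 9.4 × 0.06072 = 0.5708 ✔ (matches Method 1)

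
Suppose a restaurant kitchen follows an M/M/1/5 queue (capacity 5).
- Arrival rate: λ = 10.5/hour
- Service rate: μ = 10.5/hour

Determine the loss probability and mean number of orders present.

ρ = λ/μ = 10.5/10.5 = 1 exactly.
With ρ = 1 the usual (1-ρ)/(1-ρ^(K+1)) form is 0/0; instead every state 0..K is equally likely.
P₀ = 1/(K+1) = 1/6 = 0.1667
P_K = P₀×ρ^K = P₀ = 0.1667
Blocking probability P_5 = 0.1667 (16.67%)
L = K/2 = 5/2 = 2.5000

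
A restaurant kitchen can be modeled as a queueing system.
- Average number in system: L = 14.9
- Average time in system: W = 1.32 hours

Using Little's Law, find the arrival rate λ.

Little's Law: L = λW, so λ = L/W
λ = 14.9/1.32 = 11.2879 orders/hour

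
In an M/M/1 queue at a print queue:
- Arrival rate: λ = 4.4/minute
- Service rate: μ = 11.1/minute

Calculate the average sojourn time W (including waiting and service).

First, compute utilization: ρ = λ/μ = 4.4/11.1 = 0.3964
For M/M/1: W = 1/(μ-λ)
W = 1/(11.1-4.4) = 1/6.70
W = 0.1493 minutes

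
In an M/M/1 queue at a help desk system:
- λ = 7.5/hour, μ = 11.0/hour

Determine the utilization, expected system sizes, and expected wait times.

Step 1: ρ = λ/μ = 7.5/11.0 = 0.6818
Step 2: L = λ/(μ-λ) = 7.5/3.50 = 2.1429
Step 3: Lq = λ²/(μ(μ-λ)) = 56.25/(11.0×3.50) = 1.4610
Step 4: W = 1/(μ-λ) = 1/3.50 = 0.285714
Step 5: Wq = λ/(μ(μ-λ)) = 7.5/(11.0×3.50) = 0.1948
Step 6: P(0) = 1-ρ = 0.3182
Verify: L = λW = 7.5×0.285714 = 2.1429 ✔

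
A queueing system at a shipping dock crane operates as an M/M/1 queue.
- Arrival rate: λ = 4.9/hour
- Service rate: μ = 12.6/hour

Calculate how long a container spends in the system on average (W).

First, compute utilization: ρ = λ/μ = 4.9/12.6 = 0.3889
For M/M/1: W = 1/(μ-λ)
W = 1/(12.6-4.9) = 1/7.70
W = 0.1299 hours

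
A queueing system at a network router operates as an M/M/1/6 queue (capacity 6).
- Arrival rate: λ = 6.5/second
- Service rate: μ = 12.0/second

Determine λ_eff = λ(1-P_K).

ρ = λ/μ = 6.5/12.0 = 0.54167
P₀ = (1-ρ)/(1-ρ^(K+1)) = (1-0.54167)/(1-0.54167^7) = 0.4583/0.9863 = 0.4647
P_K = P₀×ρ^K = 0.4647 × 0.54167^6 = 0.4647 × 0.02526 = 0.01174
λ_eff = λ(1-P_K) = 6.5 × (1 - 0.01174) = 6.5 × 0.98826 = 6.4237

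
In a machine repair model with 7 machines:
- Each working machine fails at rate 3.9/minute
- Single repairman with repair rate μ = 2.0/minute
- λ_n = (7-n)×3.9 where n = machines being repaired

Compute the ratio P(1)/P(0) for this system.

P(1)/P(0) = ∏_{i=0}^{1-1} λ_i/μ_{i+1}
= (7-0)×3.9/2.0
= 13.6500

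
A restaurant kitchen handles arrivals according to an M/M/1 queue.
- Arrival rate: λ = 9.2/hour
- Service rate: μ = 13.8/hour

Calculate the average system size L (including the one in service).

ρ = λ/μ = 9.2/13.8 = 0.6667
For M/M/1: L = λ/(μ-λ)
L = 9.2/(13.8-9.2) = 9.2/4.60
L = 2.0000 orders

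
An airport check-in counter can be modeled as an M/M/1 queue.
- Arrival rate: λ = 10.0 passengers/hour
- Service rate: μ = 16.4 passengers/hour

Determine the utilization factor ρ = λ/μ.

Server utilization: ρ = λ/μ
ρ = 10.0/16.4 = 0.6098
The server is busy 60.98% of the time.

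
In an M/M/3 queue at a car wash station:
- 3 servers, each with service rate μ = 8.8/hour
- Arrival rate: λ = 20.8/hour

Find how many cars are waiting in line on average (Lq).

Traffic intensity: ρ = λ/(cμ) = 20.8/(3×8.8) = 0.7879
Since ρ = 0.7879 < 1, system is stable.
Offered load a = λ/μ = cρ = 20.8/8.8 = 2.3636
P₀ = [ Σₙ₌₀^2 aⁿ/n! + a^3/(3!(1-ρ)) ]⁻¹
Σ = a^0/0! + a^1/1! + a^2/2! = 1.0000 + 2.3636 + 2.7934 = 6.1570
a^3/(3!(1-ρ)) = 13.2051/(6 × 0.212121) = 10.3754
P₀ = 1/(6.1570 + 10.3754) = 0.06049
Lq = P₀·a^3·ρ / (3!(1-ρ)²) = 0.060487 × 13.2051 × 0.78788 / (6 × 0.044995) = 2.3310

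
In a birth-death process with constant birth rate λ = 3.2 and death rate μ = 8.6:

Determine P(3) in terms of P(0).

For constant rates: P(n)/P(0) = (λ/μ)^n
P(3)/P(0) = (3.2/8.6)^3 = 0.3721^3 = 0.05152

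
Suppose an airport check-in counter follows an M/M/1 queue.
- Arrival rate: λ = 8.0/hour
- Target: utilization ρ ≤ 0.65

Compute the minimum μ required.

ρ = λ/μ, so μ = λ/ρ
μ ≥ 8.0/0.65 = 12.3077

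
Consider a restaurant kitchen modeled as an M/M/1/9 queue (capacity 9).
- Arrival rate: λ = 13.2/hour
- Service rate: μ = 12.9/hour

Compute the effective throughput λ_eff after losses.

ρ = λ/μ = 13.2/12.9 = 1.023256
P₀ = (1-ρ)/(1-ρ^(K+1)) = (1-1.023256)/(1-1.023256^10) = -0.02326/-0.2585 = 0.08998
P_K = P₀×ρ^K = 0.08998 × 1.023256^9 = 0.08998 × 1.2299 = 0.1107
λ_eff = λ(1-P_K) = 13.2 × (1 - 0.11066) = 13.2 × 0.88934 = 11.7393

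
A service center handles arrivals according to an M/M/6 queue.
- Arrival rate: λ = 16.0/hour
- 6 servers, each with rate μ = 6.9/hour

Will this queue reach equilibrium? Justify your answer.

Stability requires ρ = λ/(cμ) < 1
ρ = 16.0/(6 × 6.9) = 16.0/41.40 = 0.3865
Since 0.3865 < 1, the system is STABLE.
The servers are busy 38.65% of the time.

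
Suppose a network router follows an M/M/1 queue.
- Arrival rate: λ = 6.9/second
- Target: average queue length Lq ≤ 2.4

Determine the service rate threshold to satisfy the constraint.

For M/M/1: Lq = λ²/(μ(μ-λ))
Need Lq ≤ 2.4, i.e. μ(μ-λ) ≥ λ²/2.4
μ² - 6.9μ - 47.61/2.4 ≥ 0  →  μ² - 6.9μ - 19.8375 ≥ 0
Quadratic formula (positive root): μ = [λ + √(λ² + 4×19.8375)]/2
Discriminant: 47.61 + 4×19.8375 = 126.9600, √126.9600 = 11.2677
μ ≥ (6.9 + 11.2677)/2 = 9.0838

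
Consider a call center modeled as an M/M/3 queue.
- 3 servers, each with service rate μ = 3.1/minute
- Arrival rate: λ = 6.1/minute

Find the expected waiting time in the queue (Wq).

Traffic intensity: ρ = λ/(cμ) = 6.1/(3×3.1) = 0.6559
Since ρ = 0.6559 < 1, system is stable.
Offered load a = λ/μ = cρ = 6.1/3.1 = 1.9677
P₀ = [ Σₙ₌₀^2 aⁿ/n! + a^3/(3!(1-ρ)) ]⁻¹
Σ = a^0/0! + a^1/1! + a^2/2! = 1.0000 + 1.9677 + 1.9360 = 4.9037
a^3/(3!(1-ρ)) = 7.6191/(6 × 0.34409) = 3.6905
P₀ = 1/(4.9037 + 3.6905) = 0.1164
Lq = P₀·a^3·ρ / (3!(1-ρ)²) = 0.11636 × 7.6191 × 0.65591 / (6 × 0.11840) = 0.8186
Wq = Lq/λ = 0.8186/6.1 = 0.1342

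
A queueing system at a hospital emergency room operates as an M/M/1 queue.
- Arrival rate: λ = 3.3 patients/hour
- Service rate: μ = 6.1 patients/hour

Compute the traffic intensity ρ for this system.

Server utilization: ρ = λ/μ
ρ = 3.3/6.1 = 0.5410
The server is busy 54.10% of the time.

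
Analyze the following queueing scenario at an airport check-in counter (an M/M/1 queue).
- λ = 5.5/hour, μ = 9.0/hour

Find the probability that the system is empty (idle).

ρ = λ/μ = 5.5/9.0 = 0.6111
P(0) = 1 - ρ = 1 - 0.6111 = 0.3889
The server is idle 38.89% of the time.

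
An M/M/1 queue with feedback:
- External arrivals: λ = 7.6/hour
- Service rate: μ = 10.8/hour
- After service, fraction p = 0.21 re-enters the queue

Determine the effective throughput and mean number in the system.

Effective arrival rate: λ_eff = λ/(1-p) = 7.6/(1-0.21) = 7.6/0.79 = 9.62025
ρ = λ_eff/μ = 9.62025/10.8 = 0.890764
L = ρ/(1-ρ) = 0.890764/(1-0.890764) = 8.1545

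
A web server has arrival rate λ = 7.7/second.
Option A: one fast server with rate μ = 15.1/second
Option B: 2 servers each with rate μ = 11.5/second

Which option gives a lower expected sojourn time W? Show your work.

Option A: single server μ = 15.1 (M/M/1)
  ρ_A = 7.7/15.1 = 0.5099
  W_A = 1/(μ-λ) = 1/(15.1-7.7) = 1/7.40 = 0.1351

Option B: 2 servers μ = 11.5 (M/M/2)
  ρ_B = λ/(cμ) = 7.7/(2×11.5) = 0.3348
  Offered load a = λ/μ = cρ = 7.7/11.5 = 0.6696
  P₀ = [ Σₙ₌₀^1 aⁿ/n! + a^2/(2!(1-ρ)) ]⁻¹
  Σ = a^0/0! + a^1/1! = 1.0000 + 0.6696 = 1.6696
  a^2/(2!(1-ρ)) = 0.4483/(2 × 0.6652) = 0.3370
  P₀ = 1/(1.6696 + 0.3370) = 0.4984
  Lq = P₀·a^2·ρ / (2!(1-ρ)²) = 0.49837 × 0.44832 × 0.33478 / (2 × 0.44251) = 0.08452
  Wq_B = Lq/λ = 0.084517/7.7 = 0.010976
  W_B = Wq_B + 1/μ = 0.010976 + 0.086957 = 0.09793

Since W_B = 0.09793 < W_A = 0.1351, Option B (multiple servers) has the shorter time in system.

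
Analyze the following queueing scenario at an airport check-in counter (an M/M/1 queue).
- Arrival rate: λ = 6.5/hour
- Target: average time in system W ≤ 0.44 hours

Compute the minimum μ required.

For M/M/1: W = 1/(μ-λ)
Need W ≤ 0.44, so 1/(μ-λ) ≤ 0.44
μ - λ ≥ 1/0.44 = 2.2727
μ ≥ 6.5 + 2.2727 = 8.7727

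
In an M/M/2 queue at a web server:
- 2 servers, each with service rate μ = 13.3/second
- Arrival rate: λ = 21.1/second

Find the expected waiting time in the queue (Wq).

Traffic intensity: ρ = λ/(cμ) = 21.1/(2×13.3) = 0.7932
Since ρ = 0.7932 < 1, system is stable.
Offered load a = λ/μ = cρ = 21.1/13.3 = 1.5865
P₀ = [ Σₙ₌₀^1 aⁿ/n! + a^2/(2!(1-ρ)) ]⁻¹
Σ = a^0/0! + a^1/1! = 1.0000 + 1.5865 = 2.5865
a^2/(2!(1-ρ)) = 2.516875/(2 × 0.2067669) = 6.0863
P₀ = 1/(2.5865 + 6.0863) = 0.1153
Lq = P₀·a^2·ρ / (2!(1-ρ)²) = 0.1153 × 2.5169 × 0.7932 / (2 × 0.04275) = 2.6922
Wq = Lq/λ = 2.6922/21.1 = 0.1276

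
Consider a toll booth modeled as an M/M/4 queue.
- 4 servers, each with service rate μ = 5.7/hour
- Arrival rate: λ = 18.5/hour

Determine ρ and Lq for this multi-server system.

Traffic intensity: ρ = λ/(cμ) = 18.5/(4×5.7) = 0.8114
Since ρ = 0.8114 < 1, system is stable.
Offered load a = λ/μ = cρ = 18.5/5.7 = 3.2456
P₀ = [ Σₙ₌₀^3 aⁿ/n! + a^4/(4!(1-ρ)) ]⁻¹
Σ = a^0/0! + a^1/1! + a^2/2! + a^3/3! = 1.0000 + 3.2456 + 5.2670 + 5.6982 = 15.2108
a^4/(4!(1-ρ)) = 110.9654/(24 × 0.1885965) = 24.5156
P₀ = 1/(15.2108 + 24.5156) = 0.02517
Lq = P₀·a^4·ρ / (4!(1-ρ)²) = 0.025172 × 110.9654 × 0.81140 / (24 × 0.035569) = 2.6550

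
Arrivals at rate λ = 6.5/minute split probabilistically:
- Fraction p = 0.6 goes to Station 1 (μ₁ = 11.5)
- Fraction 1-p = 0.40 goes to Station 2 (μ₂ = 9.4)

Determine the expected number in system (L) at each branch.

Effective rates: λ₁ = 6.5×0.6 = 3.9, λ₂ = 6.5×0.40 = 2.6
Station 1: ρ₁ = 3.9/11.5 = 0.33913, L₁ = ρ₁/(1-ρ₁) = 0.33913/(1-0.33913) = 0.5132
Station 2: ρ₂ = 2.6/9.4 = 0.2766, L₂ = ρ₂/(1-ρ₂) = 0.2766/(1-0.2766) = 0.3824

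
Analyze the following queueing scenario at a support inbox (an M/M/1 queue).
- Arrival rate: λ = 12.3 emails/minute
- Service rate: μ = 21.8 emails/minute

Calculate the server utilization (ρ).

Server utilization: ρ = λ/μ
ρ = 12.3/21.8 = 0.5642
The server is busy 56.42% of the time.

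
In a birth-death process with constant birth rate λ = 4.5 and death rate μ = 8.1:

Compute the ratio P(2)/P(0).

For constant rates: P(n)/P(0) = (λ/μ)^n
P(2)/P(0) = (4.5/8.1)^2 = 0.55556^2 = 0.3086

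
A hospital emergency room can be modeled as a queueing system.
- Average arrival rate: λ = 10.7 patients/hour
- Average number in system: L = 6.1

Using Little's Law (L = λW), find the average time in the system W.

Little's Law: L = λW, so W = L/λ
W = 6.1/10.7 = 0.5701 hours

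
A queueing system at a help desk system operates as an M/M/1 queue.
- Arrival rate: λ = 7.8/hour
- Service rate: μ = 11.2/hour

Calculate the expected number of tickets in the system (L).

ρ = λ/μ = 7.8/11.2 = 0.6964
For M/M/1: L = λ/(μ-λ)
L = 7.8/(11.2-7.8) = 7.8/3.40
L = 2.2941 tickets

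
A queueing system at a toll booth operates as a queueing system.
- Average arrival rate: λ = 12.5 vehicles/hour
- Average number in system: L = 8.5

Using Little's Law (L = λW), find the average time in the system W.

Little's Law: L = λW, so W = L/λ
W = 8.5/12.5 = 0.6800 hours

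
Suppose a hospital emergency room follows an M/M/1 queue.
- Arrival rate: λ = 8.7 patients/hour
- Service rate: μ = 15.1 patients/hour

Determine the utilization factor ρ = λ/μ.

Server utilization: ρ = λ/μ
ρ = 8.7/15.1 = 0.5762
The server is busy 57.62% of the time.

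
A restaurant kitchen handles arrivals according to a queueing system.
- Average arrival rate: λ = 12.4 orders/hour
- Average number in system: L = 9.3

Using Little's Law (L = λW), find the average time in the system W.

Little's Law: L = λW, so W = L/λ
W = 9.3/12.4 = 0.7500 hours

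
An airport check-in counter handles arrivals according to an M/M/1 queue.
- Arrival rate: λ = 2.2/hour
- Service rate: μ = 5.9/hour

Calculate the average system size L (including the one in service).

ρ = λ/μ = 2.2/5.9 = 0.3729
For M/M/1: L = λ/(μ-λ)
L = 2.2/(5.9-2.2) = 2.2/3.70
L = 0.5946 passengers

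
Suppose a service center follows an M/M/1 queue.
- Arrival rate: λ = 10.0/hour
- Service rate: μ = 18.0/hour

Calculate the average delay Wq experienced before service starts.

First, compute utilization: ρ = λ/μ = 10.0/18.0 = 0.5556
For M/M/1: Wq = λ/(μ(μ-λ))
Wq = 10.0/(18.0 × (18.0-10.0))
Wq = 10.0/(18.0 × 8.00)
Wq = 0.06944 hours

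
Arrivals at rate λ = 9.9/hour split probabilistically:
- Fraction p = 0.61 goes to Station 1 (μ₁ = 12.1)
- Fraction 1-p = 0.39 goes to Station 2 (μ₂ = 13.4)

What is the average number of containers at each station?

Effective rates: λ₁ = 9.9×0.61 = 6.039, λ₂ = 9.9×0.39 = 3.861
Station 1: ρ₁ = 6.039/12.1 = 0.4991, L₁ = ρ₁/(1-ρ₁) = 0.4991/(1-0.4991) = 0.9964
Station 2: ρ₂ = 3.861/13.4 = 0.28813, L₂ = ρ₂/(1-ρ₂) = 0.28813/(1-0.28813) = 0.4048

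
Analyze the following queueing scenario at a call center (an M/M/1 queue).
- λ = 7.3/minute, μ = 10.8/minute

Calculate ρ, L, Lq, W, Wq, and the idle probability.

Step 1: ρ = λ/μ = 7.3/10.8 = 0.6759
Step 2: L = λ/(μ-λ) = 7.3/3.50 = 2.0857
Step 3: Lq = λ²/(μ(μ-λ)) = 53.29/(10.8×3.50) = 1.4098
Step 4: W = 1/(μ-λ) = 1/3.50 = 0.28571
Step 5: Wq = λ/(μ(μ-λ)) = 7.3/(10.8×3.50) = 0.1931
Step 6: P(0) = 1-ρ = 0.3241
Verify: L = λW = 7.3×0.28571 = 2.0857 ✔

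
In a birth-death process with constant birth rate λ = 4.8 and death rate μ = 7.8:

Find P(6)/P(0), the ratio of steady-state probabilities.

For constant rates: P(n)/P(0) = (λ/μ)^n
P(6)/P(0) = (4.8/7.8)^6 = 0.61538^6 = 0.05431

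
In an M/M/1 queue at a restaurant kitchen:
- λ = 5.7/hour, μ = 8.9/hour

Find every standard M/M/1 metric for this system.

Step 1: ρ = λ/μ = 5.7/8.9 = 0.6404
Step 2: L = λ/(μ-λ) = 5.7/3.20 = 1.7812
Step 3: Lq = λ²/(μ(μ-λ)) = 32.49/(8.9×3.20) = 1.1408
Step 4: W = 1/(μ-λ) = 1/3.20 = 0.3125
Step 5: Wq = λ/(μ(μ-λ)) = 5.7/(8.9×3.20) = 0.2001
Step 6: P(0) = 1-ρ = 0.3596
Verify: L = λW = 5.7×0.3125 = 1.7812 ✔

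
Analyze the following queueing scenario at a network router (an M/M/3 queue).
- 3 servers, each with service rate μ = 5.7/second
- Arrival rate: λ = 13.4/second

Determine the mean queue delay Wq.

Traffic intensity: ρ = λ/(cμ) = 13.4/(3×5.7) = 0.7836
Since ρ = 0.7836 < 1, system is stable.
Offered load a = λ/μ = cρ = 13.4/5.7 = 2.3509
P₀ = [ Σₙ₌₀^2 aⁿ/n! + a^3/(3!(1-ρ)) ]⁻¹
Σ = a^0/0! + a^1/1! + a^2/2! = 1.0000 + 2.3509 + 2.7633 = 6.1142
a^3/(3!(1-ρ)) = 12.9924/(6 × 0.216374) = 10.0077
P₀ = 1/(6.1142 + 10.0077) = 0.06203
Lq = P₀·a^3·ρ / (3!(1-ρ)²) = 0.062028 × 12.9924 × 0.78363 / (6 × 0.046818) = 2.2481
Wq = Lq/λ = 2.2481/13.4 = 0.1678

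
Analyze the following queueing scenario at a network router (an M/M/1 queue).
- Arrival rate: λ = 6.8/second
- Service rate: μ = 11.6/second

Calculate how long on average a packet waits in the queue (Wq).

First, compute utilization: ρ = λ/μ = 6.8/11.6 = 0.5862
For M/M/1: Wq = λ/(μ(μ-λ))
Wq = 6.8/(11.6 × (11.6-6.8))
Wq = 6.8/(11.6 × 4.80)
Wq = 0.1221 seconds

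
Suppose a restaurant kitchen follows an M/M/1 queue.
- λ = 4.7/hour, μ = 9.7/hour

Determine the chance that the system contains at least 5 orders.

ρ = λ/μ = 4.7/9.7 = 0.48454
P(N ≥ n) = ρⁿ
P(N ≥ 5) = 0.48454^5
P(N ≥ 5) = 0.02671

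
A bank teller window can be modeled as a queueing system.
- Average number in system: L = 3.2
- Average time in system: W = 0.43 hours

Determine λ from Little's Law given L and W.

Little's Law: L = λW, so λ = L/W
λ = 3.2/0.43 = 7.4419 transactions/hour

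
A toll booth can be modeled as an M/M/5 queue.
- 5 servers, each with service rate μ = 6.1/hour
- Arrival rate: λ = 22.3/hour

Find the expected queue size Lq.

Traffic intensity: ρ = λ/(cμ) = 22.3/(5×6.1) = 0.7311
Since ρ = 0.7311 < 1, system is stable.
Offered load a = λ/μ = cρ = 22.3/6.1 = 3.6557
P₀ = [ Σₙ₌₀^4 aⁿ/n! + a^5/(5!(1-ρ)) ]⁻¹
Σ = a^0/0! + a^1/1! + a^2/2! + a^3/3! + a^4/4! = 1.0000 + 3.6557 + 6.6822 + 8.1428 + 7.4420 = 26.9227
a^5/(5!(1-ρ)) = 652.9428/(120 × 0.268852) = 20.2386
P₀ = 1/(26.9227 + 20.2386) = 0.02120
Lq = P₀·a^5·ρ / (5!(1-ρ)²) = 0.021204 × 652.9428 × 0.73115 / (120 × 0.072282) = 1.1670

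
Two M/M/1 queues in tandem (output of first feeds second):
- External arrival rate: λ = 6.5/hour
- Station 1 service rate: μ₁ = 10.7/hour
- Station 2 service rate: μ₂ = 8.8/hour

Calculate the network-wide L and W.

By Jackson's theorem, each station behaves as independent M/M/1.
Station 1: ρ₁ = 6.5/10.7 = 0.6075, L₁ = ρ₁/(1-ρ₁) = λ/(μ₁-λ) = 6.5/4.20 = 1.5476
Station 2: ρ₂ = 6.5/8.8 = 0.7386, L₂ = ρ₂/(1-ρ₂) = λ/(μ₂-λ) = 6.5/2.30 = 2.8261
Total: L = L₁ + L₂ = 1.5476 + 2.8261 = 4.3737
W = L/λ = 4.3737/6.5 = 0.6729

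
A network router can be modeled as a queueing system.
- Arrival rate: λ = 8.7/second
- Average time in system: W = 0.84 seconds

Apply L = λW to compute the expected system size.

Little's Law: L = λW
L = 8.7 × 0.84 = 7.3080 packets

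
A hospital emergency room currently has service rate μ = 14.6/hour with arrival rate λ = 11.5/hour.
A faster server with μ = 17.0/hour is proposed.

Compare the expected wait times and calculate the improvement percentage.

System 1: ρ₁ = 11.5/14.6 = 0.7877, W₁ = 1/(14.6-11.5) = 0.32258
System 2: ρ₂ = 11.5/17.0 = 0.6765, W₂ = 1/(17.0-11.5) = 0.18182
Improvement: (W₁-W₂)/W₁ = (0.32258-0.18182)/0.32258 = 43.64%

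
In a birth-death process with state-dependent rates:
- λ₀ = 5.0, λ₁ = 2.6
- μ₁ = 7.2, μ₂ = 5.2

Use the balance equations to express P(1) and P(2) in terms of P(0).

Balance equations:
State 0: λ₀P₀ = μ₁P₁ → P₁ = (λ₀/μ₁)P₀ = (5.0/7.2)P₀ = 0.6944P₀
State 1: P₂ = (λ₀λ₁)/(μ₁μ₂)P₀ = (5.0×2.6)/(7.2×5.2)P₀ = 0.3472P₀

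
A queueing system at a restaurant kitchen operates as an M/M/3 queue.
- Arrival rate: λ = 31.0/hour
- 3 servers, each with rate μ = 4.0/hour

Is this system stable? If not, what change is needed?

Stability requires ρ = λ/(cμ) < 1
ρ = 31.0/(3 × 4.0) = 31.0/12.00 = 2.5833
Since 2.5833 ≥ 1, the system is UNSTABLE.
Need c > λ/μ = 31.0/4.0 = 7.75.
Minimum servers needed: c = 8.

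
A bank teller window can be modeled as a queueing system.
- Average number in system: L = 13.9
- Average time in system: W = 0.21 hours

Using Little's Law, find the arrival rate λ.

Little's Law: L = λW, so λ = L/W
λ = 13.9/0.21 = 66.1905 transactions/hour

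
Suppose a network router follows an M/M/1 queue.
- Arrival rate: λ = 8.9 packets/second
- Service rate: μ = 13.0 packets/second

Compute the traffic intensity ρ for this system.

Server utilization: ρ = λ/μ
ρ = 8.9/13.0 = 0.6846
The server is busy 68.46% of the time.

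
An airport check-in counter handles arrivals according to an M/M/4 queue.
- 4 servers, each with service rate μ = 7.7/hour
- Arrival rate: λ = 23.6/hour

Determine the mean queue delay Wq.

Traffic intensity: ρ = λ/(cμ) = 23.6/(4×7.7) = 0.7662
Since ρ = 0.7662 < 1, system is stable.
Offered load a = λ/μ = cρ = 23.6/7.7 = 3.0649
P₀ = [ Σₙ₌₀^3 aⁿ/n! + a^4/(4!(1-ρ)) ]⁻¹
Σ = a^0/0! + a^1/1! + a^2/2! + a^3/3! = 1.0000 + 3.0649 + 4.6969 + 4.7986 = 13.5604
a^4/(4!(1-ρ)) = 88.2440/(24 × 0.233766) = 15.7287
P₀ = 1/(13.5604 + 15.7287) = 0.03414
Lq = P₀·a^4·ρ / (4!(1-ρ)²) = 0.034142 × 88.2440 × 0.76623 / (24 × 0.054647) = 1.7602
Wq = Lq/λ = 1.76021/23.6 = 0.07459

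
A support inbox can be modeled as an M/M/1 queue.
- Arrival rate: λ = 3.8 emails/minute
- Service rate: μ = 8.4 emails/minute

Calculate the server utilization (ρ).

Server utilization: ρ = λ/μ
ρ = 3.8/8.4 = 0.4524
The server is busy 45.24% of the time.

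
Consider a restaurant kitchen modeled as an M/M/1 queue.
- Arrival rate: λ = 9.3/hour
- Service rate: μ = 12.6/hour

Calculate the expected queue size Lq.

ρ = λ/μ = 9.3/12.6 = 0.7381
For M/M/1: Lq = λ²/(μ(μ-λ))
Lq = 86.49/(12.6 × 3.30)
Lq = 2.0801 orders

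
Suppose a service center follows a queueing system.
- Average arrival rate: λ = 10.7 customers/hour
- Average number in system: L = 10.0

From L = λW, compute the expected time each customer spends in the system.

Little's Law: L = λW, so W = L/λ
W = 10.0/10.7 = 0.9346 hours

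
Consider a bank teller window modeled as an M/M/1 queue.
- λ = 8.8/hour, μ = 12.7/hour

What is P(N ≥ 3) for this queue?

ρ = λ/μ = 8.8/12.7 = 0.6929
P(N ≥ n) = ρⁿ
P(N ≥ 3) = 0.6929^3
P(N ≥ 3) = 0.3327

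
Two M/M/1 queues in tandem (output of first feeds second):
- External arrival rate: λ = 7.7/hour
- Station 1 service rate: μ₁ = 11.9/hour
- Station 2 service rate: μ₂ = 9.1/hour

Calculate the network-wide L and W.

By Jackson's theorem, each station behaves as independent M/M/1.
Station 1: ρ₁ = 7.7/11.9 = 0.6471, L₁ = ρ₁/(1-ρ₁) = λ/(μ₁-λ) = 7.7/4.20 = 1.8333
Station 2: ρ₂ = 7.7/9.1 = 0.8462, L₂ = ρ₂/(1-ρ₂) = λ/(μ₂-λ) = 7.7/1.40 = 5.5000
Total: L = L₁ + L₂ = 1.8333 + 5.5000 = 7.3333
W = L/λ = 7.3333/7.7 = 0.9524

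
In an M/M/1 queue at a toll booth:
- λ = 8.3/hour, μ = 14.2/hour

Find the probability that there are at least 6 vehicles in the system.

ρ = λ/μ = 8.3/14.2 = 0.5845
P(N ≥ n) = ρⁿ
P(N ≥ 6) = 0.5845^6
P(N ≥ 6) = 0.03988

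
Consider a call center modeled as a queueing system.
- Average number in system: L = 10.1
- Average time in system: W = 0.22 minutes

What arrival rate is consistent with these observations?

Little's Law: L = λW, so λ = L/W
λ = 10.1/0.22 = 45.9091 calls/minute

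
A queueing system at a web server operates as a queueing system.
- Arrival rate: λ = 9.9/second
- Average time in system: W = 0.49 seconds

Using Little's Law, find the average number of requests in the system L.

Little's Law: L = λW
L = 9.9 × 0.49 = 4.8510 requests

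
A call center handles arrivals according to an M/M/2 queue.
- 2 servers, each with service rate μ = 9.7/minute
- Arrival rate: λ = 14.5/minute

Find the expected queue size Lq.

Traffic intensity: ρ = λ/(cμ) = 14.5/(2×9.7) = 0.7474
Since ρ = 0.7474 < 1, system is stable.
Offered load a = λ/μ = cρ = 14.5/9.7 = 1.4948
P₀ = [ Σₙ₌₀^1 aⁿ/n! + a^2/(2!(1-ρ)) ]⁻¹
Σ = a^0/0! + a^1/1! = 1.0000 + 1.4948 = 2.4948
a^2/(2!(1-ρ)) = 2.2346/(2 × 0.25258) = 4.4235
P₀ = 1/(2.4948 + 4.4235) = 0.1445
Lq = P₀·a^2·ρ / (2!(1-ρ)²) = 0.14454 × 2.2346 × 0.74742 / (2 × 0.063795) = 1.8921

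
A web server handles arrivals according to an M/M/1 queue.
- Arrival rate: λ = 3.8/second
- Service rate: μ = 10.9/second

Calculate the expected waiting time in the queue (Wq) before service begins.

First, compute utilization: ρ = λ/μ = 3.8/10.9 = 0.3486
For M/M/1: Wq = λ/(μ(μ-λ))
Wq = 3.8/(10.9 × (10.9-3.8))
Wq = 3.8/(10.9 × 7.10)
Wq = 0.04910 seconds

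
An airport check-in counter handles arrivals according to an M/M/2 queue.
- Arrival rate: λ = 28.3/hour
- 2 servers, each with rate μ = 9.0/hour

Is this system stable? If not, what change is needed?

Stability requires ρ = λ/(cμ) < 1
ρ = 28.3/(2 × 9.0) = 28.3/18.00 = 1.5722
Since 1.5722 ≥ 1, the system is UNSTABLE.
Need c > λ/μ = 28.3/9.0 = 3.14.
Minimum servers needed: c = 4.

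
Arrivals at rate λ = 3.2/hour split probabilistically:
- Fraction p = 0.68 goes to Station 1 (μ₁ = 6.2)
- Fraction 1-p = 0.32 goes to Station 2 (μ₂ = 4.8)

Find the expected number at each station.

Effective rates: λ₁ = 3.2×0.68 = 2.176, λ₂ = 3.2×0.32 = 1.024
Station 1: ρ₁ = 2.176/6.2 = 0.3510, L₁ = ρ₁/(1-ρ₁) = 0.3510/(1-0.3510) = 0.5408
Station 2: ρ₂ = 1.024/4.8 = 0.21333, L₂ = ρ₂/(1-ρ₂) = 0.21333/(1-0.21333) = 0.2712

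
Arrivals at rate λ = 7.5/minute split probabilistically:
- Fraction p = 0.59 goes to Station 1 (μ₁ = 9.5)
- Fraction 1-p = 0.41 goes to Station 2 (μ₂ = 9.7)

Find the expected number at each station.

Effective rates: λ₁ = 7.5×0.59 = 4.425, λ₂ = 7.5×0.41 = 3.075
Station 1: ρ₁ = 4.425/9.5 = 0.46579, L₁ = ρ₁/(1-ρ₁) = 0.46579/(1-0.46579) = 0.8719
Station 2: ρ₂ = 3.075/9.7 = 0.31701, L₂ = ρ₂/(1-ρ₂) = 0.31701/(1-0.31701) = 0.4642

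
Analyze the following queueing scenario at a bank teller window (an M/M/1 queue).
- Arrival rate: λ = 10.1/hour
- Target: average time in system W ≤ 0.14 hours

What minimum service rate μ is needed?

For M/M/1: W = 1/(μ-λ)
Need W ≤ 0.14, so 1/(μ-λ) ≤ 0.14
μ - λ ≥ 1/0.14 = 7.1429
μ ≥ 10.1 + 7.1429 = 17.2429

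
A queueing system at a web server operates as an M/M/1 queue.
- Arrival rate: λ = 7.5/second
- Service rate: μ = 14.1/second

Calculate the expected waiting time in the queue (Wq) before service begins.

First, compute utilization: ρ = λ/μ = 7.5/14.1 = 0.5319
For M/M/1: Wq = λ/(μ(μ-λ))
Wq = 7.5/(14.1 × (14.1-7.5))
Wq = 7.5/(14.1 × 6.60)
Wq = 0.08059 seconds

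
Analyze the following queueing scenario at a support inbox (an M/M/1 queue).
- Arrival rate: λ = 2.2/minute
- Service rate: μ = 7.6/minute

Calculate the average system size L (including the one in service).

ρ = λ/μ = 2.2/7.6 = 0.2895
For M/M/1: L = λ/(μ-λ)
L = 2.2/(7.6-2.2) = 2.2/5.40
L = 0.4074 emails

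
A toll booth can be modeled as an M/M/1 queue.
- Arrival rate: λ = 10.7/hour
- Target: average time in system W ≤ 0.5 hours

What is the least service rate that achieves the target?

For M/M/1: W = 1/(μ-λ)
Need W ≤ 0.5, so 1/(μ-λ) ≤ 0.5
μ - λ ≥ 1/0.5 = 2.0000
μ ≥ 10.7 + 2.0000 = 12.7000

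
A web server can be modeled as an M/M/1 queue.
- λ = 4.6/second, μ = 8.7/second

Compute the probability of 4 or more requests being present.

ρ = λ/μ = 4.6/8.7 = 0.528736
P(N ≥ n) = ρⁿ
P(N ≥ 4) = 0.528736^4
P(N ≥ 4) = 0.07815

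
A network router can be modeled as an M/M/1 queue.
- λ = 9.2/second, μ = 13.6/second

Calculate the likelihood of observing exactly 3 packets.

ρ = λ/μ = 9.2/13.6 = 0.6765
P(n) = (1-ρ)ρⁿ
P(3) = (1-0.6765) × 0.6765^3
P(3) = 0.3235 × 0.3096
P(3) = 0.1002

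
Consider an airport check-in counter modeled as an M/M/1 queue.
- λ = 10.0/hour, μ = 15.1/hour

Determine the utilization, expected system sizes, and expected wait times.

Step 1: ρ = λ/μ = 10.0/15.1 = 0.6623
Step 2: L = λ/(μ-λ) = 10.0/5.10 = 1.9608
Step 3: Lq = λ²/(μ(μ-λ)) = 100.00/(15.1×5.10) = 1.2985
Step 4: W = 1/(μ-λ) = 1/5.10 = 0.19608
Step 5: Wq = λ/(μ(μ-λ)) = 10.0/(15.1×5.10) = 0.1299
Step 6: P(0) = 1-ρ = 0.3377
Verify: L = λW = 10.0×0.19608 = 1.9608 ✔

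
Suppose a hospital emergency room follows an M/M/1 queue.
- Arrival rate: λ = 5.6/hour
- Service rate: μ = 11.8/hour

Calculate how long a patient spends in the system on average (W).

First, compute utilization: ρ = λ/μ = 5.6/11.8 = 0.4746
For M/M/1: W = 1/(μ-λ)
W = 1/(11.8-5.6) = 1/6.20
W = 0.1613 hours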